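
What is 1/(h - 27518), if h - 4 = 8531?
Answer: -1/18983 ≈ -5.2679e-5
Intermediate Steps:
h = 8535 (h = 4 + 8531 = 8535)
1/(h - 27518) = 1/(8535 - 27518) = 1/(-18983) = -1/18983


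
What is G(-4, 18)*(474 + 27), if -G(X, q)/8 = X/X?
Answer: -4008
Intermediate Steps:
G(X, q) = -8 (G(X, q) = -8*X/X = -8*1 = -8)
G(-4, 18)*(474 + 27) = -8*(474 + 27) = -8*501 = -4008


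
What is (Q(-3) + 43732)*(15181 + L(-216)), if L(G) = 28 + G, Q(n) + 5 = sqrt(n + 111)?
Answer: 655598911 + 89958*sqrt(3) ≈ 6.5576e+8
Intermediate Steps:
Q(n) = -5 + sqrt(111 + n) (Q(n) = -5 + sqrt(n + 111) = -5 + sqrt(111 + n))
(Q(-3) + 43732)*(15181 + L(-216)) = ((-5 + sqrt(111 - 3)) + 43732)*(15181 + (28 - 216)) = ((-5 + sqrt(108)) + 43732)*(15181 - 188) = ((-5 + 6*sqrt(3)) + 43732)*14993 = (43727 + 6*sqrt(3))*14993 = 655598911 + 89958*sqrt(3)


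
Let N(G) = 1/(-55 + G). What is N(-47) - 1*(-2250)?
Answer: 229499/102 ≈ 2250.0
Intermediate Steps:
N(-47) - 1*(-2250) = 1/(-55 - 47) - 1*(-2250) = 1/(-102) + 2250 = -1/102 + 2250 = 229499/102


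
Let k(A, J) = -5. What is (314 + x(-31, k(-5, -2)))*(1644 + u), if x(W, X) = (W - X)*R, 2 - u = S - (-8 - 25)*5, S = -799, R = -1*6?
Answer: 1071600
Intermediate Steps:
R = -6
u = 636 (u = 2 - (-799 - (-8 - 25)*5) = 2 - (-799 - (-33)*5) = 2 - (-799 - 1*(-165)) = 2 - (-799 + 165) = 2 - 1*(-634) = 2 + 634 = 636)
x(W, X) = -6*W + 6*X (x(W, X) = (W - X)*(-6) = -6*W + 6*X)
(314 + x(-31, k(-5, -2)))*(1644 + u) = (314 + (-6*(-31) + 6*(-5)))*(1644 + 636) = (314 + (186 - 30))*2280 = (314 + 156)*2280 = 470*2280 = 1071600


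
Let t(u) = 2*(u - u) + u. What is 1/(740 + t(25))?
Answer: 1/765 ≈ 0.0013072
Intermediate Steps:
t(u) = u (t(u) = 2*0 + u = 0 + u = u)
1/(740 + t(25)) = 1/(740 + 25) = 1/765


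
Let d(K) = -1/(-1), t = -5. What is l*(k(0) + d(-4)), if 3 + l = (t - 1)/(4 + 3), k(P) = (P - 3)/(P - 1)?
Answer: -108/7 ≈ -15.429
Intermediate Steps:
d(K) = 1 (d(K) = -1*(-1) = 1)
k(P) = (-3 + P)/(-1 + P)
l = -27/7 (l = -3 + (-5 - 1)/(4 + 3) = -3 - 6/7 = -27/7 ≈ -3.8571)
l*(k(0) + d(-4)) = -27*((-3 + 0)/(-1 + 0) + 1)/7 = -27*(-3/(-1) + 1)/7 = -27*(-1*(-3) + 1)/7 = -27*(3 + 1)/7 = -27/7*4 = -108/7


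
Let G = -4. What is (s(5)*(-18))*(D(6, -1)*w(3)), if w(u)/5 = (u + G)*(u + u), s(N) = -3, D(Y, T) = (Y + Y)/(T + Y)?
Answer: -3888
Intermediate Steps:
D(Y, T) = 2*Y/(T + Y) (D(Y, T) = (2*Y)/(T + Y) = 2*Y/(T + Y))
w(u) = 10*u*(-4 + u) (w(u) = 5*((u - 4)*(u + u)) = 5*((-4 + u)*(2*u)) = 5*(2*u*(-4 + u)) = 10*u*(-4 + u))
(s(5)*(-18))*(D(6, -1)*w(3)) = (-3*(-18))*((2*6/(-1 + 6))*(10*3*(-4 + 3))) = 54*((2*6/5)*(10*3*(-1))) = 54*((2*6*(⅕))*(-30)) = 54*((12/5)*(-30)) = 54*(-72) = -3888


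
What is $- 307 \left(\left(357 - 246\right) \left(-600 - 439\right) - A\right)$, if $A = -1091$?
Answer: $35071066$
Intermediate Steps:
$- 307 \left(\left(357 - 246\right) \left(-600 - 439\right) - A\right) = - 307 \left(\left(357 - 246\right) \left(-600 - 439\right) - -1091\right) = - 307 \left(111 \left(-1039\right) + 1091\right) = - 307 \left(-115329 + 1091\right) = \left(-307\right) \left(-114238\right) = 35071066$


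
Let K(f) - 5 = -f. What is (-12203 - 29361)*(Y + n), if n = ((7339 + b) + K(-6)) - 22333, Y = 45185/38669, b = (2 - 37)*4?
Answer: 24304386983528/38669 ≈ 6.2852e+8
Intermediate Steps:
K(f) = 5 - f
b = -140 (b = -35*4 = -140)
Y = 45185/38669 (Y = 45185*(1/38669) = 45185/38669 ≈ 1.1685)
n = -15123 (n = ((7339 - 140) + (5 - 1*(-6))) - 22333 = (7199 + (5 + 6)) - 22333 = (7199 + 11) - 22333 = 7210 - 22333 = -15123)
(-12203 - 29361)*(Y + n) = (-12203 - 29361)*(45185/38669 - 15123) = -41564*(-584746102/38669) = 24304386983528/38669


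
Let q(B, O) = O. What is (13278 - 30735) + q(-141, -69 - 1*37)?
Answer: -17563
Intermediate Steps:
(13278 - 30735) + q(-141, -69 - 1*37) = (13278 - 30735) + (-69 - 1*37) = -17457 + (-69 - 37) = -17457 - 106 = -17563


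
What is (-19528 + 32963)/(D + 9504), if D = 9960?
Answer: 13435/19464 ≈ 0.69025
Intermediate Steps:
(-19528 + 32963)/(D + 9504) = (-19528 + 32963)/(9960 + 9504) = 13435/19464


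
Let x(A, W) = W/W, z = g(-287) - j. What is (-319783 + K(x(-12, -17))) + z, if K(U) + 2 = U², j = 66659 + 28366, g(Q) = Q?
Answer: -415096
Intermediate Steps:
j = 95025
z = -95312 (z = -287 - 1*95025 = -287 - 95025 = -95312)
x(A, W) = 1
K(U) = -2 + U²
(-319783 + K(x(-12, -17))) + z = (-319783 + (-2 + 1²)) - 95312 = (-319783 + (-2 + 1)) - 95312 = (-319783 - 1) - 95312 = -319784 - 95312 = -415096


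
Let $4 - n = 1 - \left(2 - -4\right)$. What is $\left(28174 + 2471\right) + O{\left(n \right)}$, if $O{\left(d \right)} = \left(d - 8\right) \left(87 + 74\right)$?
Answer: $30806$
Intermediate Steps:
$n = 9$ ($n = 4 - \left(1 - \left(2 - -4\right)\right) = 4 - \left(1 - \left(2 + 4\right)\right) = 4 - \left(1 - 6\right) = 4 - -5 = 4 + 5 = 9$)
$O{\left(d \right)} = -1288 + 161 d$ ($O{\left(d \right)} = \left(-8 + d\right) 161 = -1288 + 161 d$)
$\left(28174 + 2471\right) + O{\left(n \right)} = \left(28174 + 2471\right) + \left(-1288 + 161 \cdot 9\right) = 30645 + \left(-1288 + 1449\right) = 30645 + 161 = 30806$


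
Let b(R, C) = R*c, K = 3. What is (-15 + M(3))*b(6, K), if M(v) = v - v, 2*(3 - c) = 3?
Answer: -135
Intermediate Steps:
c = 3/2 (c = 3 - ½*3 = 3 - 3/2 = 3/2 ≈ 1.5000)
M(v) = 0
b(R, C) = 3*R/2 (b(R, C) = R*(3/2) = 3*R/2)
(-15 + M(3))*b(6, K) = (-15 + 0)*((3/2)*6) = -15*9 = -135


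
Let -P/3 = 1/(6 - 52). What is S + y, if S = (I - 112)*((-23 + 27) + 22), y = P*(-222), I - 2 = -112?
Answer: -133089/23 ≈ -5786.5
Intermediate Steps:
I = -110 (I = 2 - 112 = -110)
P = 3/46 (P = -3/(6 - 52) = -3/(-46) = -3*(-1/46) = 3/46 ≈ 0.065217)
y = -333/23 (y = (3/46)*(-222) = -333/23 ≈ -14.478)
S = -5772 (S = (-110 - 112)*((-23 + 27) + 22) = -222*(4 + 22) = -222*26 = -5772)
S + y = -5772 - 333/23 = -133089/23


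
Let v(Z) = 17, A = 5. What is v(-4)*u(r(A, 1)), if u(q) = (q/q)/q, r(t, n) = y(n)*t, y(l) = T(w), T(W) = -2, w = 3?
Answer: -17/10 ≈ -1.7000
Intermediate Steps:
y(l) = -2
r(t, n) = -2*t
u(q) = 1/q
v(-4)*u(r(A, 1)) = 17/((-2*5)) = 17/(-10) = 17*(-⅒) = -17/10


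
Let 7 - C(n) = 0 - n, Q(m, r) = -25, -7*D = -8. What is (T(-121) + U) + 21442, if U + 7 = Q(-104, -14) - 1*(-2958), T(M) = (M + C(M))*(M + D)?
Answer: 367741/7 ≈ 52534.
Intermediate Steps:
D = 8/7 (D = -1/7*(-8) = 8/7 ≈ 1.1429)
C(n) = 7 + n (C(n) = 7 - (0 - n) = 7 - (-1)*n = 7 + n)
T(M) = (7 + 2*M)*(8/7 + M) (T(M) = (M + (7 + M))*(M + 8/7) = (7 + 2*M)*(8/7 + M))
U = 2926 (U = -7 + (-25 - 1*(-2958)) = -7 + (-25 + 2958) = -7 + 2933 = 2926)
(T(-121) + U) + 21442 = ((8 + 2*(-121)**2 + (65/7)*(-121)) + 2926) + 21442 = ((8 + 2*14641 - 7865/7) + 2926) + 21442 = ((8 + 29282 - 7865/7) + 2926) + 21442 = (197165/7 + 2926) + 21442 = 217647/7 + 21442 = 367741/7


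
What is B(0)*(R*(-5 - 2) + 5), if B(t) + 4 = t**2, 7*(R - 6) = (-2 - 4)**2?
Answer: 292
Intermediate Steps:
R = 78/7 (R = 6 + (-2 - 4)**2/7 = 6 + (1/7)*(-6)**2 = 6 + (1/7)*36 = 6 + 36/7 = 78/7 ≈ 11.143)
B(t) = -4 + t**2
B(0)*(R*(-5 - 2) + 5) = (-4 + 0**2)*(78*(-5 - 2)/7 + 5) = (-4 + 0)*((78/7)*(-7) + 5) = -4*(-78 + 5) = -4*(-73) = 292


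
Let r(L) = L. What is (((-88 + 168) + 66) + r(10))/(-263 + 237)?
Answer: -6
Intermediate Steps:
(((-88 + 168) + 66) + r(10))/(-263 + 237) = (((-88 + 168) + 66) + 10)/(-263 + 237) = ((80 + 66) + 10)/(-26) = (146 + 10)*(-1/26) = 156*(-1/26) = -6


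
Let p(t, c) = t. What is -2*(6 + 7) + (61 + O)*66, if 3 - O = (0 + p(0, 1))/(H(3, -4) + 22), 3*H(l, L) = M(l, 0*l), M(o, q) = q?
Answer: 4198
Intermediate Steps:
H(l, L) = 0 (H(l, L) = (0*l)/3 = (1/3)*0 = 0)
O = 3 (O = 3 - (0 + 0)/(0 + 22) = 3 - 0/22 = 3 - 1*0 = 3 + 0 = 3)
-2*(6 + 7) + (61 + O)*66 = -2*(6 + 7) + (61 + 3)*66 = -2*13 + 64*66 = -26 + 4224 = 4198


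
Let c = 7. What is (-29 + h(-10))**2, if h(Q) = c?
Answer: 484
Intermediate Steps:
h(Q) = 7
(-29 + h(-10))**2 = (-29 + 7)**2 = (-22)**2 = 484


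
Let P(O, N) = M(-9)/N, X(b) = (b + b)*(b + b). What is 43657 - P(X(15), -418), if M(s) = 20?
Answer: 9124323/209 ≈ 43657.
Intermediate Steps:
X(b) = 4*b**2 (X(b) = (2*b)*(2*b) = 4*b**2)
P(O, N) = 20/N
43657 - P(X(15), -418) = 43657 - 20/(-418) = 43657 - 20*(-1)/418 = 43657 - 1*(-10/209) = 43657 + 10/209 = 9124323/209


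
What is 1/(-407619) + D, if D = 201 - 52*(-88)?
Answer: 1947195962/407619 ≈ 4777.0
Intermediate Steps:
D = 4777 (D = 201 + 4576 = 4777)
1/(-407619) + D = 1/(-407619) + 4777 = -1/407619 + 4777 = 1947195962/407619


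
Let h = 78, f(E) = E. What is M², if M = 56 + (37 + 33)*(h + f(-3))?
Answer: 28153636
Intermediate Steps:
M = 5306 (M = 56 + (37 + 33)*(78 - 3) = 56 + 70*75 = 56 + 5250 = 5306)
M² = 5306² = 28153636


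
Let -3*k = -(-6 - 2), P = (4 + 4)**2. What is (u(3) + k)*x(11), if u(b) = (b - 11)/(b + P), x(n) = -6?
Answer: 1120/67 ≈ 16.716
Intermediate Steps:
P = 64 (P = 8**2 = 64)
k = -8/3 (k = -(-1)*(-6 - 2)/3 = -(-1)*(-8)/3 = -1/3*8 = -8/3 ≈ -2.6667)
u(b) = (-11 + b)/(64 + b) (u(b) = (b - 11)/(b + 64) = (-11 + b)/(64 + b))
(u(3) + k)*x(11) = ((-11 + 3)/(64 + 3) - 8/3)*(-6) = (-8/67 - 8/3)*(-6) = -560/201*(-6) = 1120/67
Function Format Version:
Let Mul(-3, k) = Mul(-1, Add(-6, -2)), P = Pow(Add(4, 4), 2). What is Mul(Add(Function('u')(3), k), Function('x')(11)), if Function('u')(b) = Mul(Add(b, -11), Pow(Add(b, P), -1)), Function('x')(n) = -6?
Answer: Rational(1120, 67) ≈ 16.716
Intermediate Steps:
P = 64 (P = Pow(8, 2) = 64)
k = Rational(-8, 3) (k = Mul(Rational(-1, 3), Mul(-1, Add(-6, -2))) = Mul(Rational(-1, 3), Mul(-1, -8)) = Mul(Rational(-1, 3), 8) = Rational(-8, 3) ≈ -2.6667)
Function('u')(b) = Mul(Pow(Add(64, b), -1), Add(-11, b)) (Function('u')(b) = Mul(Add(b, -11), Pow(Add(b, 64), -1)) = Mul(Add(-11, b), Pow(Add(64, b), -1)) = Mul(Pow(Add(64, b), -1), Add(-11, b)))
Mul(Add(Function('u')(3), k), Function('x')(11)) = Mul(Add(Mul(Pow(Add(64, 3), -1), Add(-11, 3)), Rational(-8, 3)), -6) = Mul(Add(Mul(Pow(67, -1), -8), Rational(-8, 3)), -6) = Mul(Add(Mul(Rational(1, 67), -8), Rational(-8, 3)), -6) = Mul(Add(Rational(-8, 67), Rational(-8, 3)), -6) = Mul(Rational(-560, 201), -6) = Rational(1120, 67)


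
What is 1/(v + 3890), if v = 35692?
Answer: 1/39582 ≈ 2.5264e-5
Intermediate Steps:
1/(v + 3890) = 1/(35692 + 3890) = 1/39582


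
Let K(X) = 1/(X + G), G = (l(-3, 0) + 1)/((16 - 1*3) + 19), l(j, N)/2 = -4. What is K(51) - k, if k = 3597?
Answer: -5845093/1625 ≈ -3597.0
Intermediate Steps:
l(j, N) = -8 (l(j, N) = 2*(-4) = -8)
G = -7/32 (G = (-8 + 1)/((16 - 1*3) + 19) = -7/((16 - 3) + 19) = -7/(13 + 19) = -7/32 ≈ -0.21875)
K(X) = 1/(-7/32 + X) (K(X) = 1/(X - 7/32) = 1/(-7/32 + X))
K(51) - k = 32/(-7 + 32*51) - 1*3597 = 32/(-7 + 1632) - 3597 = 32/1625 - 3597 = -5845093/1625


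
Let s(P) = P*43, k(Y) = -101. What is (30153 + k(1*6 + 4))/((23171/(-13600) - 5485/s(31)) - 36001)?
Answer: -2913404800/3490697389 ≈ -0.83462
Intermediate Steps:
s(P) = 43*P
(30153 + k(1*6 + 4))/((23171/(-13600) - 5485/s(31)) - 36001) = (30153 - 101)/((23171/(-13600) - 5485/(43*31)) - 36001) = 30052/((23171*(-1/13600) - 5485/1333) - 36001) = 30052/((-1363/800 - 5485*1/1333) - 36001) = 30052/((-1363/800 - 5485/1333) - 36001) = 30052/(-6204879/1066400 - 36001) = 30052/(-38397671279/1066400) = 30052*(-1066400/38397671279) = -2913404800/3490697389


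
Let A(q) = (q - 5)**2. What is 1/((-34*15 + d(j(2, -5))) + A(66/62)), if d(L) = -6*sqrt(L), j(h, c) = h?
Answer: -228346093/112886628782 + 2770563*sqrt(2)/112886628782 ≈ -0.0019881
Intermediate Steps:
A(q) = (-5 + q)**2
1/((-34*15 + d(j(2, -5))) + A(66/62)) = 1/((-34*15 - 6*sqrt(2)) + (-5 + 66/62)**2) = 1/((-510 - 6*sqrt(2)) + (-5 + 66*(1/62))**2) = 1/((-510 - 6*sqrt(2)) + (-5 + 33/31)**2) = 1/((-510 - 6*sqrt(2)) + (-122/31)**2) = 1/((-510 - 6*sqrt(2)) + 14884/961) = 1/(-475226/961 - 6*sqrt(2))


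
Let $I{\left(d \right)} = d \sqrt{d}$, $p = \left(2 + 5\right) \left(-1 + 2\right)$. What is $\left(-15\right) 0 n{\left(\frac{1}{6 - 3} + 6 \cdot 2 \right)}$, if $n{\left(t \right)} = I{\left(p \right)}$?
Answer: $0$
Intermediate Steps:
$p = 7$ ($p = 7 \cdot 1 = 7$)
$I{\left(d \right)} = d^{\frac{3}{2}}$
$n{\left(t \right)} = 7 \sqrt{7}$ ($n{\left(t \right)} = 7^{\frac{3}{2}} = 7 \sqrt{7}$)
$\left(-15\right) 0 n{\left(\frac{1}{6 - 3} + 6 \cdot 2 \right)} = \left(-15\right) 0 \cdot 7 \sqrt{7} = 0 \cdot 7 \sqrt{7} = 0$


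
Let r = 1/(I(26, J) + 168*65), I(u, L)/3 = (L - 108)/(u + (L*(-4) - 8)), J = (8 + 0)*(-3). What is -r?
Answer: -19/207414 ≈ -9.1604e-5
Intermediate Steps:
J = -24 (J = 8*(-3) = -24)
I(u, L) = 3*(-108 + L)/(-8 + u - 4*L) (I(u, L) = 3*((L - 108)/(u + (L*(-4) - 8))) = 3*((-108 + L)/(u + (-4*L - 8))) = 3*((-108 + L)/(u + (-8 - 4*L))) = 3*((-108 + L)/(-8 + u - 4*L)) = 3*(-108 + L)/(-8 + u - 4*L))
r = 19/207414 (r = 1/(3*(108 - 1*(-24))/(8 - 1*26 + 4*(-24)) + 168*65) = 1/(3*(108 + 24)/(8 - 26 - 96) + 10920) = 1/(3*132/(-114) + 10920) = 1/(3*(-1/114)*132 + 10920) = 1/(-66/19 + 10920) = 1/(207414/19) = 19/207414 ≈ 9.1604e-5)
-r = -1*19/207414 = -19/207414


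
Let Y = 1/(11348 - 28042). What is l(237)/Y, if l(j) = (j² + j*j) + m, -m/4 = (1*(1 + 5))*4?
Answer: -1873767948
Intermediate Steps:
m = -96 (m = -4*1*(1 + 5)*4 = -4*1*6*4 = -24*4 = -4*24 = -96)
Y = -1/16694 (Y = 1/(-16694) = -1/16694 ≈ -5.9902e-5)
l(j) = -96 + 2*j² (l(j) = (j² + j*j) - 96 = (j² + j²) - 96 = 2*j² - 96 = -96 + 2*j²)
l(237)/Y = (-96 + 2*237²)/(-1/16694) = (-96 + 2*56169)*(-16694) = (-96 + 112338)*(-16694) = 112242*(-16694) = -1873767948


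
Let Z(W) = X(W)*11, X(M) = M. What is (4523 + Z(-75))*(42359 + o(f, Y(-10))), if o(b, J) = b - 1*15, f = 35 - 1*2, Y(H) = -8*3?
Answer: 156710146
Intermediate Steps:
Y(H) = -24
f = 33 (f = 35 - 2 = 33)
o(b, J) = -15 + b (o(b, J) = b - 15 = -15 + b)
Z(W) = 11*W (Z(W) = W*11 = 11*W)
(4523 + Z(-75))*(42359 + o(f, Y(-10))) = (4523 + 11*(-75))*(42359 + (-15 + 33)) = (4523 - 825)*(42359 + 18) = 3698*42377 = 156710146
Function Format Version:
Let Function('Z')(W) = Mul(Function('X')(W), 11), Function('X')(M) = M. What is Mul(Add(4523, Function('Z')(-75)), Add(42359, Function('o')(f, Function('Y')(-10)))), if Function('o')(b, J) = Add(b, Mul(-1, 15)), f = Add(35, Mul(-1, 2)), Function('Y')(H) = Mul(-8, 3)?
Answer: 156710146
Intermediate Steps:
Function('Y')(H) = -24
f = 33 (f = Add(35, -2) = 33)
Function('o')(b, J) = Add(-15, b) (Function('o')(b, J) = Add(b, -15) = Add(-15, b))
Function('Z')(W) = Mul(11, W) (Function('Z')(W) = Mul(W, 11) = Mul(11, W))
Mul(Add(4523, Function('Z')(-75)), Add(42359, Function('o')(f, Function('Y')(-10)))) = Mul(Add(4523, Mul(11, -75)), Add(42359, Add(-15, 33))) = Mul(Add(4523, -825), Add(42359, 18)) = Mul(3698, 42377) = 156710146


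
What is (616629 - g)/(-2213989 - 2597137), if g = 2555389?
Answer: 969380/2405563 ≈ 0.40297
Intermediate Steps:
(616629 - g)/(-2213989 - 2597137) = (616629 - 1*2555389)/(-2213989 - 2597137) = (616629 - 2555389)/(-4811126) = -1938760*(-1/4811126) = 969380/2405563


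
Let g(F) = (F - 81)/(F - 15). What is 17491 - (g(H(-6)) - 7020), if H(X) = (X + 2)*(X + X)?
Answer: 24512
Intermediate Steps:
H(X) = 2*X*(2 + X) (H(X) = (2 + X)*(2*X) = 2*X*(2 + X))
g(F) = (-81 + F)/(-15 + F)
17491 - (g(H(-6)) - 7020) = 17491 - ((-81 + 2*(-6)*(2 - 6))/(-15 + 2*(-6)*(2 - 6)) - 7020) = 17491 - ((-81 + 2*(-6)*(-4))/(-15 + 2*(-6)*(-4)) - 7020) = 17491 - ((-81 + 48)/(-15 + 48) - 7020) = 17491 - (-33/33 - 7020) = 17491 - ((1/33)*(-33) - 7020) = 17491 - (-1 - 7020) = 17491 - 1*(-7021) = 17491 + 7021 = 24512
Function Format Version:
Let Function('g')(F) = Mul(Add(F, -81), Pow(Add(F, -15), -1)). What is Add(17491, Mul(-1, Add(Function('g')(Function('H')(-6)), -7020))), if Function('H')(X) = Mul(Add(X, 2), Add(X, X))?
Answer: 24512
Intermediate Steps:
Function('H')(X) = Mul(2, X, Add(2, X)) (Function('H')(X) = Mul(Add(2, X), Mul(2, X)) = Mul(2, X, Add(2, X)))
Function('g')(F) = Mul(Pow(Add(-15, F), -1), Add(-81, F)) (Function('g')(F) = Mul(Add(-81, F), Pow(Add(-15, F), -1)) = Mul(Pow(Add(-15, F), -1), Add(-81, F)))
Add(17491, Mul(-1, Add(Function('g')(Function('H')(-6)), -7020))) = Add(17491, Mul(-1, Add(Mul(Pow(Add(-15, Mul(2, -6, Add(2, -6))), -1), Add(-81, Mul(2, -6, Add(2, -6)))), -7020))) = Add(17491, Mul(-1, Add(Mul(Pow(Add(-15, Mul(2, -6, -4)), -1), Add(-81, Mul(2, -6, -4))), -7020))) = Add(17491, Mul(-1, Add(Mul(Pow(Add(-15, 48), -1), Add(-81, 48)), -7020))) = Add(17491, Mul(-1, Add(Mul(Pow(33, -1), -33), -7020))) = Add(17491, Mul(-1, Add(Mul(Rational(1, 33), -33), -7020))) = Add(17491, Mul(-1, Add(-1, -7020))) = Add(17491, Mul(-1, -7021)) = Add(17491, 7021) = 24512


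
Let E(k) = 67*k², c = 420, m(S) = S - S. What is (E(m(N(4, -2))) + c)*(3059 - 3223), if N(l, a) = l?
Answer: -68880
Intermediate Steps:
m(S) = 0
(E(m(N(4, -2))) + c)*(3059 - 3223) = (67*0² + 420)*(3059 - 3223) = (67*0 + 420)*(-164) = (0 + 420)*(-164) = 420*(-164) = -68880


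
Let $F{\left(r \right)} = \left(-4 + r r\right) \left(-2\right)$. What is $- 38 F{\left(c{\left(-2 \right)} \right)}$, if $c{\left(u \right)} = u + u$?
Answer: $912$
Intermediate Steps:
$c{\left(u \right)} = 2 u$
$F{\left(r \right)} = 8 - 2 r^{2}$ ($F{\left(r \right)} = \left(-4 + r^{2}\right) \left(-2\right) = 8 - 2 r^{2}$)
$- 38 F{\left(c{\left(-2 \right)} \right)} = - 38 \left(8 - 2 \left(2 \left(-2\right)\right)^{2}\right) = - 38 \left(8 - 2 \left(-4\right)^{2}\right) = - 38 \left(8 - 32\right) = \left(-38\right) \left(-24\right) = 912$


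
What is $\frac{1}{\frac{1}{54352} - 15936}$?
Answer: $- \frac{54352}{866153471} \approx -6.2751 \cdot 10^{-5}$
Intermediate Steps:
$\frac{1}{\frac{1}{54352} - 15936} = \frac{1}{- \frac{866153471}{54352}} = - \frac{54352}{866153471}$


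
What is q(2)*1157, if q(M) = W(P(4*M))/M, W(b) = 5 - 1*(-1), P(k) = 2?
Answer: 3471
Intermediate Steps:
W(b) = 6 (W(b) = 5 + 1 = 6)
q(M) = 6/M
q(2)*1157 = (6/2)*1157 = (6*(½))*1157 = 3*1157 = 3471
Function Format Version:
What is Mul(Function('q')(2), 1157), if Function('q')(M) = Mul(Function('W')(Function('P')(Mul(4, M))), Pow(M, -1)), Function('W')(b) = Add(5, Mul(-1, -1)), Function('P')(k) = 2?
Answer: 3471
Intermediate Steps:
Function('W')(b) = 6 (Function('W')(b) = Add(5, 1) = 6)
Function('q')(M) = Mul(6, Pow(M, -1))
Mul(Function('q')(2), 1157) = Mul(Mul(6, Pow(2, -1)), 1157) = Mul(Mul(6, Rational(1, 2)), 1157) = Mul(3, 1157) = 3471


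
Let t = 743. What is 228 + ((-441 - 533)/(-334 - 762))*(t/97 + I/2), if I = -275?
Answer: 11972093/106312 ≈ 112.61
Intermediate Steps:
228 + ((-441 - 533)/(-334 - 762))*(t/97 + I/2) = 228 + ((-441 - 533)/(-334 - 762))*(743/97 - 275/2) = 228 + (-974/(-1096))*(743*(1/97) - 275*1/2) = 228 + (-974*(-1/1096))*(743/97 - 275/2) = 228 + (487/548)*(-25189/194) = 228 - 12267043/106312 = 11972093/106312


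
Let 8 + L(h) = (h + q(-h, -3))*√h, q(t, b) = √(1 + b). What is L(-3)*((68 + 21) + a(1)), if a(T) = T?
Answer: -720 - 90*√6 - 270*I*√3 ≈ -940.45 - 467.65*I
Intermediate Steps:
L(h) = -8 + √h*(h + I*√2) (L(h) = -8 + (h + √(1 - 3))*√h = -8 + (h + √(-2))*√h = -8 + (h + I*√2)*√h = -8 + √h*(h + I*√2))
L(-3)*((68 + 21) + a(1)) = (-8 + (-3)^(3/2) + I*√2*√(-3))*((68 + 21) + 1) = (-8 - 3*I*√3 + I*√2*(I*√3))*(89 + 1) = (-8 - 3*I*√3 - √6)*90 = (-8 - √6 - 3*I*√3)*90 = -720 - 90*√6 - 270*I*√3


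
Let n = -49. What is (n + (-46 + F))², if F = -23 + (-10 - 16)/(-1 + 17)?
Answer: 915849/64 ≈ 14310.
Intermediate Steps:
F = -197/8 (F = -23 - 26/16 = -23 - 26*1/16 = -23 - 13/8 = -197/8 ≈ -24.625)
(n + (-46 + F))² = (-49 + (-46 - 197/8))² = (-49 - 565/8)² = (-957/8)² = 915849/64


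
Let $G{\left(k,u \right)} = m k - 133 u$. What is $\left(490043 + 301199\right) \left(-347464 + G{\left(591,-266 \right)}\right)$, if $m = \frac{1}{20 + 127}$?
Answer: $- \frac{12099686115114}{49} \approx -2.4693 \cdot 10^{11}$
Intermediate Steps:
$m = \frac{1}{147} \approx 0.0068027$
$G{\left(k,u \right)} = - 133 u + \frac{k}{147}$ ($G{\left(k,u \right)} = \frac{k}{147} - 133 u = - 133 u + \frac{k}{147}$)
$\left(490043 + 301199\right) \left(-347464 + G{\left(591,-266 \right)}\right) = \left(490043 + 301199\right) \left(-347464 + \left(\left(-133\right) \left(-266\right) + \frac{1}{147} \cdot 591\right)\right) = 791242 \left(-347464 + \left(35378 + \frac{197}{49}\right)\right) = 791242 \left(-347464 + \frac{1733719}{49}\right) = 791242 \left(- \frac{15292017}{49}\right) = - \frac{12099686115114}{49}$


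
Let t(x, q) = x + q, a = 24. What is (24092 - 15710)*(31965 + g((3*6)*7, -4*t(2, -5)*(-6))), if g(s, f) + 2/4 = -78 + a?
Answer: 267473811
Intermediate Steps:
t(x, q) = q + x
g(s, f) = -109/2 (g(s, f) = -1/2 + (-78 + 24) = -1/2 - 54 = -109/2)
(24092 - 15710)*(31965 + g((3*6)*7, -4*t(2, -5)*(-6))) = (24092 - 15710)*(31965 - 109/2) = 8382*(63821/2) = 267473811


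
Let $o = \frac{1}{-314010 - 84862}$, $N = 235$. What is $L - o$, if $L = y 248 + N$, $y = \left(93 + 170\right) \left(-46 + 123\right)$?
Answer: $\frac{2003327839177}{398872} \approx 5.0225 \cdot 10^{6}$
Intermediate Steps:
$y = 20251$ ($y = 263 \cdot 77 = 20251$)
$L = 5022483$ ($L = 20251 \cdot 248 + 235 = 5022248 + 235 = 5022483$)
$o = - \frac{1}{398872}$ ($o = \frac{1}{-398872} = - \frac{1}{398872} \approx -2.5071 \cdot 10^{-6}$)
$L - o = 5022483 - - \frac{1}{398872} = 5022483 + \frac{1}{398872} = \frac{2003327839177}{398872}$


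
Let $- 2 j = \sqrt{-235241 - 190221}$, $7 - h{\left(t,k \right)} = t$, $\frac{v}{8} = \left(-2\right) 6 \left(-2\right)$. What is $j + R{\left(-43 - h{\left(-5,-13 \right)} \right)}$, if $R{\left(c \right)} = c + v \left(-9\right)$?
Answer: $-1783 - \frac{i \sqrt{425462}}{2} \approx -1783.0 - 326.14 i$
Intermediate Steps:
$v = 192$ ($v = 8 \left(-2\right) 6 \left(-2\right) = 8 \left(\left(-12\right) \left(-2\right)\right) = 8 \cdot 24 = 192$)
$h{\left(t,k \right)} = 7 - t$
$j = - \frac{i \sqrt{425462}}{2}$ ($j = - \frac{\sqrt{-235241 - 190221}}{2} = - \frac{\sqrt{-425462}}{2} = - \frac{i \sqrt{425462}}{2} \approx - 326.14 i$)
$R{\left(c \right)} = -1728 + c$ ($R{\left(c \right)} = c + 192 \left(-9\right) = c - 1728 = -1728 + c$)
$j + R{\left(-43 - h{\left(-5,-13 \right)} \right)} = - \frac{i \sqrt{425462}}{2} - 1783 = -1783 - \frac{i \sqrt{425462}}{2}$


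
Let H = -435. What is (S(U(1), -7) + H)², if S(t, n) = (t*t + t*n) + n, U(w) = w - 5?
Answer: 158404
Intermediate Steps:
U(w) = -5 + w
S(t, n) = n + t² + n*t (S(t, n) = (t² + n*t) + n = n + t² + n*t)
(S(U(1), -7) + H)² = ((-7 + (-5 + 1)² - 7*(-5 + 1)) - 435)² = ((-7 + (-4)² - 7*(-4)) - 435)² = ((-7 + 16 + 28) - 435)² = (37 - 435)² = (-398)² = 158404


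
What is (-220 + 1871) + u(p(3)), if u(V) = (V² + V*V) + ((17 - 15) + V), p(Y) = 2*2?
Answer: 1689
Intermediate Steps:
p(Y) = 4
u(V) = 2 + V + 2*V² (u(V) = (V² + V²) + (2 + V) = 2*V² + (2 + V) = 2 + V + 2*V²)
(-220 + 1871) + u(p(3)) = (-220 + 1871) + (2 + 4 + 2*4²) = 1651 + (2 + 4 + 2*16) = 1651 + (2 + 4 + 32) = 1651 + 38 = 1689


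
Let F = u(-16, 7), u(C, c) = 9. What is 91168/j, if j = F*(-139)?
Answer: -91168/1251 ≈ -72.876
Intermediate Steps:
F = 9
j = -1251 (j = 9*(-139) = -1251)
91168/j = 91168/(-1251) = 91168*(-1/1251) = -91168/1251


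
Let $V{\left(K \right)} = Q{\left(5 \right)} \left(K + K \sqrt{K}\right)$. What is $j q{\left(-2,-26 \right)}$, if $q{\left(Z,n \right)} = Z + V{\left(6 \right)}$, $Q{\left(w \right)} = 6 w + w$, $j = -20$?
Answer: $-4160 - 4200 \sqrt{6} \approx -14448.0$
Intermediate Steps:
$Q{\left(w \right)} = 7 w$
$V{\left(K \right)} = 35 K + 35 K^{\frac{3}{2}}$ ($V{\left(K \right)} = 7 \cdot 5 \left(K + K \sqrt{K}\right) = 35 \left(K + K^{\frac{3}{2}}\right) = 35 K + 35 K^{\frac{3}{2}}$)
$q{\left(Z,n \right)} = 210 + Z + 210 \sqrt{6}$ ($q{\left(Z,n \right)} = Z + \left(35 \cdot 6 + 35 \cdot 6^{\frac{3}{2}}\right) = Z + \left(210 + 35 \cdot 6 \sqrt{6}\right) = Z + \left(210 + 210 \sqrt{6}\right) = 210 + Z + 210 \sqrt{6}$)
$j q{\left(-2,-26 \right)} = - 20 \left(210 - 2 + 210 \sqrt{6}\right) = - 20 \left(208 + 210 \sqrt{6}\right) = -4160 - 4200 \sqrt{6}$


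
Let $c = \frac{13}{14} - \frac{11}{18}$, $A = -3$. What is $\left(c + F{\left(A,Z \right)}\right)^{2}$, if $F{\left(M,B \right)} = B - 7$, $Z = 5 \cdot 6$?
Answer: $\frac{2157961}{3969} \approx 543.7$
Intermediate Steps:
$Z = 30$
$F{\left(M,B \right)} = -7 + B$
$c = \frac{20}{63}$ ($c = 13 \cdot \frac{1}{14} - \frac{11}{18} = \frac{13}{14} - \frac{11}{18} = \frac{20}{63} \approx 0.31746$)
$\left(c + F{\left(A,Z \right)}\right)^{2} = \left(\frac{20}{63} + \left(-7 + 30\right)\right)^{2} = \left(\frac{20}{63} + 23\right)^{2} = \left(\frac{1469}{63}\right)^{2} = \frac{2157961}{3969}$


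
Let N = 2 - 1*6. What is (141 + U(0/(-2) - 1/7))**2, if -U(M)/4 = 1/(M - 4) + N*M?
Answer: 804006025/41209 ≈ 19510.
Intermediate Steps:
N = -4 (N = 2 - 6 = -4)
U(M) = -4/(-4 + M) + 16*M (U(M) = -4*(1/(M - 4) - 4*M) = -4*(1/(-4 + M) - 4*M) = -4/(-4 + M) + 16*M)
(141 + U(0/(-2) - 1/7))**2 = (141 + 4*(-1 - 16*(0/(-2) - 1/7) + 4*(0/(-2) - 1/7)**2)/(-4 + (0/(-2) - 1/7)))**2 = (141 + 4*(-1 - 16*(0*(-1/2) - 1*1/7) + 4*(0*(-1/2) - 1*1/7)**2)/(-4 + (0*(-1/2) - 1*1/7)))**2 = (141 + 4*(-1 - 16*(0 - 1/7) + 4*(0 - 1/7)**2)/(-4 + (0 - 1/7)))**2 = (141 + 4*(-1 - 16*(-1/7) + 4*(-1/7)**2)/(-4 - 1/7))**2 = (141 + 4*(-1 + 16/7 + 4*(1/49))/(-29/7))**2 = (141 + 4*(-7/29)*(-1 + 16/7 + 4/49))**2 = (141 + 4*(-7/29)*(67/49))**2 = (141 - 268/203)**2 = (28355/203)**2 = 804006025/41209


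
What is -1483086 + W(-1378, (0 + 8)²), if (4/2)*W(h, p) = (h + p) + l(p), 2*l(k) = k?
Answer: -1483727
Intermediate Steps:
l(k) = k/2
W(h, p) = h/2 + 3*p/4 (W(h, p) = ((h + p) + p/2)/2 = (h + 3*p/2)/2 = h/2 + 3*p/4)
-1483086 + W(-1378, (0 + 8)²) = -1483086 + ((½)*(-1378) + 3*(0 + 8)²/4) = -1483086 + (-689 + (¾)*8²) = -1483086 + (-689 + (¾)*64) = -1483086 + (-689 + 48) = -1483086 - 641 = -1483727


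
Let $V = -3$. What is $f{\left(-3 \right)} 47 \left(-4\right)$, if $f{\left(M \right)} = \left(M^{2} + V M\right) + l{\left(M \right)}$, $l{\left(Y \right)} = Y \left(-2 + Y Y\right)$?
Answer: $564$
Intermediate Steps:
$l{\left(Y \right)} = Y \left(-2 + Y^{2}\right)$
$f{\left(M \right)} = M^{2} - 3 M + M \left(-2 + M^{2}\right)$ ($f{\left(M \right)} = \left(M^{2} - 3 M\right) + M \left(-2 + M^{2}\right) = M^{2} - 3 M + M \left(-2 + M^{2}\right)$)
$f{\left(-3 \right)} 47 \left(-4\right) = - 3 \left(-5 - 3 + \left(-3\right)^{2}\right) 47 \left(-4\right) = - 3 \left(-5 - 3 + 9\right) 47 \left(-4\right) = \left(-3\right) 1 \cdot 47 \left(-4\right) = \left(-3\right) 47 \left(-4\right) = \left(-141\right) \left(-4\right) = 564$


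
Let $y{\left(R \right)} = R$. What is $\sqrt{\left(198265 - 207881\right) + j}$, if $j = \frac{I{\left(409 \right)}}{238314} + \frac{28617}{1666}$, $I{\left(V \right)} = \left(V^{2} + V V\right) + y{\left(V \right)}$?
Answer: $\frac{2 i \sqrt{53602484940939085}}{4726561} \approx 97.966 i$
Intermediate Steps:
$I{\left(V \right)} = V + 2 V^{2}$ ($I{\left(V \right)} = \left(V^{2} + V V\right) + V = \left(V^{2} + V^{2}\right) + V = 2 V^{2} + V = V + 2 V^{2}$)
$j = \frac{614824452}{33085927}$ ($j = \frac{409 \left(1 + 2 \cdot 409\right)}{238314} + \frac{28617}{1666} = 409 \left(1 + 818\right) \frac{1}{238314} + 28617 \cdot \frac{1}{1666} = 409 \cdot 819 \cdot \frac{1}{238314} + \frac{28617}{1666} = 334971 \cdot \frac{1}{238314} + \frac{28617}{1666} = \frac{111657}{79438} + \frac{28617}{1666} = \frac{614824452}{33085927} \approx 18.583$)
$\sqrt{\left(198265 - 207881\right) + j} = \sqrt{\left(198265 - 207881\right) + \frac{614824452}{33085927}} = \sqrt{-9616 + \frac{614824452}{33085927}} = \sqrt{- \frac{317539449580}{33085927}} = \frac{2 i \sqrt{53602484940939085}}{4726561}$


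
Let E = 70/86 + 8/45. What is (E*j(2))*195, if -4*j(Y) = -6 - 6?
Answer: 24947/43 ≈ 580.16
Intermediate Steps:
j(Y) = 3 (j(Y) = -(-6 - 6)/4 = -¼*(-12) = 3)
E = 1919/1935 (E = 70*(1/86) + 8*(1/45) = 35/43 + 8/45 = 1919/1935 ≈ 0.99173)
(E*j(2))*195 = ((1919/1935)*3)*195 = (1919/645)*195 = 24947/43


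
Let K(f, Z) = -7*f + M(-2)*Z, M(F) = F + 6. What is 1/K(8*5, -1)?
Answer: -1/284 ≈ -0.0035211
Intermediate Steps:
M(F) = 6 + F
K(f, Z) = -7*f + 4*Z (K(f, Z) = -7*f + (6 - 2)*Z = -7*f + 4*Z)
1/K(8*5, -1) = 1/(-56*5 + 4*(-1)) = 1/(-7*40 - 4) = 1/(-280 - 4) = 1/(-284) = -1/284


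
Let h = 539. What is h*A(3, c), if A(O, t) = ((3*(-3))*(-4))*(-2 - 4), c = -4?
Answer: -116424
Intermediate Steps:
A(O, t) = -216 (A(O, t) = -9*(-4)*(-6) = 36*(-6) = -216)
h*A(3, c) = 539*(-216) = -116424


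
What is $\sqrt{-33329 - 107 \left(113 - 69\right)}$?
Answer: $i \sqrt{38037} \approx 195.03 i$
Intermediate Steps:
$\sqrt{-33329 - 107 \left(113 - 69\right)} = \sqrt{-33329 - 4708} = \sqrt{-38037} = i \sqrt{38037}$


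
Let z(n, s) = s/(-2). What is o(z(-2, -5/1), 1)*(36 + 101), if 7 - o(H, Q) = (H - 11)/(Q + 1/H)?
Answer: 25071/14 ≈ 1790.8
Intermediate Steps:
z(n, s) = -s/2 (z(n, s) = s*(-1/2) = -s/2)
o(H, Q) = 7 - (-11 + H)/(Q + 1/H) (o(H, Q) = 7 - (H - 11)/(Q + 1/H) = 7 - (-11 + H)/(Q + 1/H))
o(z(-2, -5/1), 1)*(36 + 101) = ((7 - (-(-5)/(2*1))**2 + 11*(-(-5)/(2*1)) + 7*(-(-5)/(2*1))*1)/(1 - (-5)/(2*1)*1))*(36 + 101) = ((7 - (-(-5)/2)**2 + 11*(-(-5)/2) + 7*(-(-5)/2)*1)/(1 - (-5)/2*1))*137 = ((7 - (-1/2*(-5))**2 + 11*(-1/2*(-5)) + 7*(-1/2*(-5))*1)/(1 - 1/2*(-5)*1))*137 = ((7 - (5/2)**2 + 11*(5/2) + 7*(5/2)*1)/(1 + (5/2)*1))*137 = ((7 - 1*25/4 + 55/2 + 35/2)/(1 + 5/2))*137 = ((7 - 25/4 + 55/2 + 35/2)/(7/2))*137 = ((2/7)*(183/4))*137 = (183/14)*137 = 25071/14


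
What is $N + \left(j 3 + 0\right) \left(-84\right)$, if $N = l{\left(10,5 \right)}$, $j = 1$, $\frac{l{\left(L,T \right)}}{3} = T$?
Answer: $-237$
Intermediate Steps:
$l{\left(L,T \right)} = 3 T$
$N = 15$ ($N = 3 \cdot 5 = 15$)
$N + \left(j 3 + 0\right) \left(-84\right) = 15 + \left(1 \cdot 3 + 0\right) \left(-84\right) = 15 + \left(3 + 0\right) \left(-84\right) = 15 + 3 \left(-84\right) = 15 - 252 = -237$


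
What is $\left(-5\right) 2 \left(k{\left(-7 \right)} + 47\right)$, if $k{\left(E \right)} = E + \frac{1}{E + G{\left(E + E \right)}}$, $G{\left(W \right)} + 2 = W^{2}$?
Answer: $- \frac{74810}{187} \approx -400.05$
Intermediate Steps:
$G{\left(W \right)} = -2 + W^{2}$
$k{\left(E \right)} = E + \frac{1}{-2 + E + 4 E^{2}}$ ($k{\left(E \right)} = E + \frac{1}{E + \left(-2 + \left(E + E\right)^{2}\right)} = E + \frac{1}{E + \left(-2 + \left(2 E\right)^{2}\right)} = E + \frac{1}{E + \left(-2 + 4 E^{2}\right)} = E + \frac{1}{-2 + E + 4 E^{2}}$)
$\left(-5\right) 2 \left(k{\left(-7 \right)} + 47\right) = \left(-5\right) 2 \left(\frac{1 + \left(-7\right)^{2} - -14 + 4 \left(-7\right)^{3}}{-2 - 7 + 4 \left(-7\right)^{2}} + 47\right) = - 10 \left(\frac{1 + 49 + 14 + 4 \left(-343\right)}{-2 - 7 + 4 \cdot 49} + 47\right) = - 10 \left(\frac{1 + 49 + 14 - 1372}{-2 - 7 + 196} + 47\right) = - 10 \left(\frac{1}{187} \left(-1308\right) + 47\right) = - 10 \left(- \frac{1308}{187} + 47\right) = \left(-10\right) \frac{7481}{187} = - \frac{74810}{187}$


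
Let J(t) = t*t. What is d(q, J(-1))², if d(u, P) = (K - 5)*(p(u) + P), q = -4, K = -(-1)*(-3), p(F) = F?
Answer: 576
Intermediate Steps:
J(t) = t²
K = -3 (K = -1*3 = -3)
d(u, P) = -8*P - 8*u (d(u, P) = (-3 - 5)*(u + P) = -8*(P + u) = -8*P - 8*u)
d(q, J(-1))² = (-8*(-1)² - 8*(-4))² = (-8*1 + 32)² = (-8 + 32)² = 24² = 576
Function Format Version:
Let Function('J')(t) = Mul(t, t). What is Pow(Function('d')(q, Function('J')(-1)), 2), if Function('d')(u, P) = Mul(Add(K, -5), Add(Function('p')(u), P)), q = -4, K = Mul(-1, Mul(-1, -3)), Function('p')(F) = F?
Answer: 576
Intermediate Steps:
Function('J')(t) = Pow(t, 2)
K = -3 (K = Mul(-1, 3) = -3)
Function('d')(u, P) = Add(Mul(-8, P), Mul(-8, u)) (Function('d')(u, P) = Mul(Add(-3, -5), Add(u, P)) = Mul(-8, Add(P, u)) = Add(Mul(-8, P), Mul(-8, u)))
Pow(Function('d')(q, Function('J')(-1)), 2) = Pow(Add(Mul(-8, Pow(-1, 2)), Mul(-8, -4)), 2) = Pow(Add(Mul(-8, 1), 32), 2) = Pow(Add(-8, 32), 2) = Pow(24, 2) = 576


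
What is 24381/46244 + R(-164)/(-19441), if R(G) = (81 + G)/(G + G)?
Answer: 38866304159/73720427528 ≈ 0.52721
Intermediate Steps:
R(G) = (81 + G)/(2*G) (R(G) = (81 + G)/((2*G)) = (81 + G)*(1/(2*G)) = (81 + G)/(2*G))
24381/46244 + R(-164)/(-19441) = 24381/46244 + ((½)*(81 - 164)/(-164))/(-19441) = 24381*(1/46244) + ((½)*(-1/164)*(-83))*(-1/19441) = 24381/46244 + (83/328)*(-1/19441) = 24381/46244 - 83/6376648 = 38866304159/73720427528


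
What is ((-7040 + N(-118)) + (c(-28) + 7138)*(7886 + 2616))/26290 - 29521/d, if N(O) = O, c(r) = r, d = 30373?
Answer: 1133467351018/399253085 ≈ 2839.0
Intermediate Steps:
((-7040 + N(-118)) + (c(-28) + 7138)*(7886 + 2616))/26290 - 29521/d = ((-7040 - 118) + (-28 + 7138)*(7886 + 2616))/26290 - 29521/30373 = (-7158 + 7110*10502)*(1/26290) - 29521*1/30373 = (-7158 + 74669220)*(1/26290) - 29521/30373 = 74662062*(1/26290) - 29521/30373 = 37331031/13145 - 29521/30373 = 1133467351018/399253085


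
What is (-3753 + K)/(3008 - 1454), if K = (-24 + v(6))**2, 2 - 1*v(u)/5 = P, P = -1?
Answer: -612/259 ≈ -2.3629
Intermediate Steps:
v(u) = 15 (v(u) = 10 - 5*(-1) = 10 + 5 = 15)
K = 81 (K = (-24 + 15)**2 = (-9)**2 = 81)
(-3753 + K)/(3008 - 1454) = (-3753 + 81)/(3008 - 1454) = -3672/1554 = -3672*1/1554 = -612/259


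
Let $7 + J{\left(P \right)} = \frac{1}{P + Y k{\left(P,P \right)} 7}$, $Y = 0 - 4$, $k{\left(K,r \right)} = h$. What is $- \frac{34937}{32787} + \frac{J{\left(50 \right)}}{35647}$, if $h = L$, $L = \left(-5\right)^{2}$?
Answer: $- \frac{809658718987}{759692822850} \approx -1.0658$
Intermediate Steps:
$L = 25$
$h = 25$
$k{\left(K,r \right)} = 25$
$Y = -4$
$J{\left(P \right)} = -7 + \frac{1}{-700 + P}$ ($J{\left(P \right)} = -7 + \frac{1}{P + \left(-4\right) 25 \cdot 7} = -7 + \frac{1}{P - 700} = -7 + \frac{1}{-700 + P}$)
$- \frac{34937}{32787} + \frac{J{\left(50 \right)}}{35647} = - \frac{34937}{32787} + \frac{\frac{1}{-700 + 50} \left(4901 - 350\right)}{35647} = \left(-34937\right) \frac{1}{32787} + \frac{4901 - 350}{-650} \cdot \frac{1}{35647} = - \frac{34937}{32787} + \left(- \frac{1}{650}\right) 4551 \cdot \frac{1}{35647} = - \frac{34937}{32787} - \frac{4551}{23170550} = - \frac{809658718987}{759692822850}$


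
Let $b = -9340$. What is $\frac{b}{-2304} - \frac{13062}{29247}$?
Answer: $\frac{20256011}{5615424} \approx 3.6072$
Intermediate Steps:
$\frac{b}{-2304} - \frac{13062}{29247} = - \frac{9340}{-2304} - \frac{13062}{29247} = \left(-9340\right) \left(- \frac{1}{2304}\right) - \frac{4354}{9749} = \frac{2335}{576} - \frac{4354}{9749} = \frac{20256011}{5615424}$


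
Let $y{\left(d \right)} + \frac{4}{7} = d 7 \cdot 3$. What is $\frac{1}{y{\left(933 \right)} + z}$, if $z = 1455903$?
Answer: $\frac{7}{10328468} \approx 6.7774 \cdot 10^{-7}$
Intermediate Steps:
$y{\left(d \right)} = - \frac{4}{7} + 21 d$ ($y{\left(d \right)} = - \frac{4}{7} + d 7 \cdot 3 = - \frac{4}{7} + 7 d 3 = - \frac{4}{7} + 21 d$)
$\frac{1}{y{\left(933 \right)} + z} = \frac{1}{\left(- \frac{4}{7} + 21 \cdot 933\right) + 1455903} = \frac{1}{\left(- \frac{4}{7} + 19593\right) + 1455903} = \frac{1}{\frac{137147}{7} + 1455903} = \frac{1}{\frac{10328468}{7}} = \frac{7}{10328468}$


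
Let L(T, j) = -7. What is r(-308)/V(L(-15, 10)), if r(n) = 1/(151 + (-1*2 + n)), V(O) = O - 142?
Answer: 1/23691 ≈ 4.2210e-5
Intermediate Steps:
V(O) = -142 + O
r(n) = 1/(149 + n) (r(n) = 1/(151 + (-2 + n)) = 1/(149 + n))
r(-308)/V(L(-15, 10)) = 1/((149 - 308)*(-142 - 7)) = 1/(-159*(-149)) = -1/159*(-1/149) = 1/23691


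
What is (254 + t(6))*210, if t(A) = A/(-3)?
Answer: 52920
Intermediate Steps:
t(A) = -A/3 (t(A) = A*(-1/3) = -A/3)
(254 + t(6))*210 = (254 - 1/3*6)*210 = (254 - 2)*210 = 252*210 = 52920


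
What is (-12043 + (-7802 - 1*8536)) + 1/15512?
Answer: -440246071/15512 ≈ -28381.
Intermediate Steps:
(-12043 + (-7802 - 1*8536)) + 1/15512 = (-12043 + (-7802 - 8536)) + 1/15512 = (-12043 - 16338) + 1/15512 = -28381 + 1/15512 = -440246071/15512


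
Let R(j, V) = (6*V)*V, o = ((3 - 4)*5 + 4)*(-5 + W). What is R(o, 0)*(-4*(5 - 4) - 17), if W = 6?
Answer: 0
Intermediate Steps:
o = -1 (o = ((3 - 4)*5 + 4)*(-5 + 6) = (-1*5 + 4)*1 = (-5 + 4)*1 = -1*1 = -1)
R(j, V) = 6*V²
R(o, 0)*(-4*(5 - 4) - 17) = (6*0²)*(-4*(5 - 4) - 17) = (6*0)*(-4*1 - 17) = 0*(-4 - 17) = 0*(-21) = 0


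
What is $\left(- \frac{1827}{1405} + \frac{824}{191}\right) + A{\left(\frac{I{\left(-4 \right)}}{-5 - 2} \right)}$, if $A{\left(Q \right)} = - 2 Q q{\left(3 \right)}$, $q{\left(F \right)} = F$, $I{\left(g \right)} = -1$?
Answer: $\frac{4051211}{1878485} \approx 2.1566$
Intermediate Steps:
$A{\left(Q \right)} = - 6 Q$ ($A{\left(Q \right)} = - 2 Q 3 = - 6 Q$)
$\left(- \frac{1827}{1405} + \frac{824}{191}\right) + A{\left(\frac{I{\left(-4 \right)}}{-5 - 2} \right)} = \left(- \frac{1827}{1405} + \frac{824}{191}\right) - 6 \frac{1}{-5 - 2} \left(-1\right) = \left(\left(-1827\right) \frac{1}{1405} + 824 \cdot \frac{1}{191}\right) - 6 \frac{1}{-7} \left(-1\right) = \left(- \frac{1827}{1405} + \frac{824}{191}\right) - 6 \left(\left(- \frac{1}{7}\right) \left(-1\right)\right) = \frac{808763}{268355} - \frac{6}{7} = \frac{4051211}{1878485}$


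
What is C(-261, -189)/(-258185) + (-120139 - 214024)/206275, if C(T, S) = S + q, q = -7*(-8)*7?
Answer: -17263549596/10651422175 ≈ -1.6208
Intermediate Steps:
q = 392 (q = 56*7 = 392)
C(T, S) = 392 + S (C(T, S) = S + 392 = 392 + S)
C(-261, -189)/(-258185) + (-120139 - 214024)/206275 = (392 - 189)/(-258185) + (-120139 - 214024)/206275 = 203*(-1/258185) - 334163*1/206275 = -203/258185 - 334163/206275 = -17263549596/10651422175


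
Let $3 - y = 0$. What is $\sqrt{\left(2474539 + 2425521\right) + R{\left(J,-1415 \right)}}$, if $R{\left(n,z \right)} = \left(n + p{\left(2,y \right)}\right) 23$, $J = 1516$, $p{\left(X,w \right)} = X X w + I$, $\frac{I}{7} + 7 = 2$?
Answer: $\sqrt{4934399} \approx 2221.4$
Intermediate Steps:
$y = 3$ ($y = 3 - 0 = 3 + 0 = 3$)
$I = -35$ ($I = -49 + 7 \cdot 2 = -49 + 14 = -35$)
$p{\left(X,w \right)} = -35 + w X^{2}$ ($p{\left(X,w \right)} = X X w - 35 = X^{2} w - 35 = w X^{2} - 35 = -35 + w X^{2}$)
$R{\left(n,z \right)} = -529 + 23 n$ ($R{\left(n,z \right)} = \left(n - \left(35 - 3 \cdot 2^{2}\right)\right) 23 = \left(n + \left(-35 + 3 \cdot 4\right)\right) 23 = \left(n + \left(-35 + 12\right)\right) 23 = \left(n - 23\right) 23 = \left(-23 + n\right) 23 = -529 + 23 n$)
$\sqrt{\left(2474539 + 2425521\right) + R{\left(J,-1415 \right)}} = \sqrt{\left(2474539 + 2425521\right) + \left(-529 + 23 \cdot 1516\right)} = \sqrt{4900060 + \left(-529 + 34868\right)} = \sqrt{4900060 + 34339} = \sqrt{4934399}$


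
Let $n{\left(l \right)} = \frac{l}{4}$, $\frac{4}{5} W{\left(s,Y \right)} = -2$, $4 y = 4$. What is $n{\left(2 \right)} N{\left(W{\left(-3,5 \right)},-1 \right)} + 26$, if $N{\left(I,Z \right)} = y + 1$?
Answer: $27$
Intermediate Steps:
$y = 1$ ($y = \frac{1}{4} \cdot 4 = 1$)
$W{\left(s,Y \right)} = - \frac{5}{2}$ ($W{\left(s,Y \right)} = \frac{5}{4} \left(-2\right) = - \frac{5}{2}$)
$N{\left(I,Z \right)} = 2$ ($N{\left(I,Z \right)} = 1 + 1 = 2$)
$n{\left(l \right)} = \frac{l}{4}$ ($n{\left(l \right)} = l \frac{1}{4} = \frac{l}{4}$)
$n{\left(2 \right)} N{\left(W{\left(-3,5 \right)},-1 \right)} + 26 = \frac{1}{4} \cdot 2 \cdot 2 + 26 = \frac{1}{2} \cdot 2 + 26 = 1 + 26 = 27$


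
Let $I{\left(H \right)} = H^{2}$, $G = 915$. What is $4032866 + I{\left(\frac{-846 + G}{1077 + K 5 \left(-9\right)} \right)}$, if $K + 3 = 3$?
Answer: $\frac{519759803475}{128881} \approx 4.0329 \cdot 10^{6}$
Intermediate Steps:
$K = 0$ ($K = -3 + 3 = 0$)
$4032866 + I{\left(\frac{-846 + G}{1077 + K 5 \left(-9\right)} \right)} = 4032866 + \left(\frac{-846 + 915}{1077 + 0 \cdot 5 \left(-9\right)}\right)^{2} = 4032866 + \left(\frac{69}{1077 + 0 \left(-9\right)}\right)^{2} = 4032866 + \left(\frac{69}{1077 + 0}\right)^{2} = 4032866 + \left(\frac{69}{1077}\right)^{2} = 4032866 + \left(69 \cdot \frac{1}{1077}\right)^{2} = 4032866 + \left(\frac{23}{359}\right)^{2} = 4032866 + \frac{529}{128881} = \frac{519759803475}{128881}$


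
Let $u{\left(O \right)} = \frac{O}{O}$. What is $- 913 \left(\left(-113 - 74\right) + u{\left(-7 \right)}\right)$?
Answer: $169818$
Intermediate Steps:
$u{\left(O \right)} = 1$
$- 913 \left(\left(-113 - 74\right) + u{\left(-7 \right)}\right) = - 913 \left(\left(-113 - 74\right) + 1\right) = - 913 \left(-187 + 1\right) = \left(-913\right) \left(-186\right) = 169818$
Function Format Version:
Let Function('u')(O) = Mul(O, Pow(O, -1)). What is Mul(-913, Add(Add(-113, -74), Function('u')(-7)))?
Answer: 169818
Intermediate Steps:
Function('u')(O) = 1
Mul(-913, Add(Add(-113, -74), Function('u')(-7))) = Mul(-913, Add(Add(-113, -74), 1)) = Mul(-913, Add(-187, 1)) = Mul(-913, -186) = 169818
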